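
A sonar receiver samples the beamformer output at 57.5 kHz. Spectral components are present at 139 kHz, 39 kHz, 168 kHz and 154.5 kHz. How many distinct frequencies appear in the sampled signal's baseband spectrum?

fs/2 = 28.75 kHz.
139 kHz mod fs = 24 kHz.
24 kHz ≤ fs/2 = 28.75 kHz, appears at 24 kHz.
39 kHz > fs/2 = 28.75 kHz, folds to fs − 39 kHz = 18.5 kHz.
168 kHz mod fs = 53 kHz.
53 kHz > fs/2 = 28.75 kHz, folds to fs − 53 kHz = 4.5 kHz.
154.5 kHz mod fs = 39.5 kHz.
39.5 kHz > fs/2 = 28.75 kHz, folds to fs − 39.5 kHz = 18 kHz.
Distinct values: {4.5 kHz, 18 kHz, 18.5 kHz, 24 kHz} → 4.

4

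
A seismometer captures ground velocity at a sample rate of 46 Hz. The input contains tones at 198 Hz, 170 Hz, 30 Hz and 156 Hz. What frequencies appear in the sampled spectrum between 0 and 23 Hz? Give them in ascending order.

fs/2 = 23 Hz.
198 Hz mod fs = 14 Hz.
14 Hz ≤ fs/2 = 23 Hz, appears at 14 Hz.
170 Hz mod fs = 32 Hz.
32 Hz > fs/2 = 23 Hz, folds to fs − 32 Hz = 14 Hz.
30 Hz > fs/2 = 23 Hz, folds to fs − 30 Hz = 16 Hz.
156 Hz mod fs = 18 Hz.
18 Hz ≤ fs/2 = 23 Hz, appears at 18 Hz.
Distinct values: {14 Hz, 16 Hz, 18 Hz}.

14 Hz, 16 Hz, 18 Hz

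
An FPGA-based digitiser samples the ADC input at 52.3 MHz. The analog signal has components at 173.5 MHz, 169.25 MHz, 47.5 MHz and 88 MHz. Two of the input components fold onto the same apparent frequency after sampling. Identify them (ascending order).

fs/2 = 26.15 MHz.
173.5 MHz mod fs = 16.6 MHz.
16.6 MHz ≤ fs/2 = 26.15 MHz, appears at 16.6 MHz.
169.25 MHz mod fs = 12.35 MHz.
12.35 MHz ≤ fs/2 = 26.15 MHz, appears at 12.35 MHz.
47.5 MHz > fs/2 = 26.15 MHz, folds to fs − 47.5 MHz = 4.8 MHz.
88 MHz mod fs = 35.7 MHz.
35.7 MHz > fs/2 = 26.15 MHz, folds to fs − 35.7 MHz = 16.6 MHz.
88 MHz and 173.5 MHz both map to 16.6 MHz.

88 MHz, 173.5 MHz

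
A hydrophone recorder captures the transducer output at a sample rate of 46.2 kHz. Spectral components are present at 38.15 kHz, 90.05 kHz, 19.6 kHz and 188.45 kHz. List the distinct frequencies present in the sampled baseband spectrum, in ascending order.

fs/2 = 23.1 kHz.
38.15 kHz > fs/2 = 23.1 kHz, folds to fs − 38.15 kHz = 8.05 kHz.
90.05 kHz mod fs = 43.85 kHz.
43.85 kHz > fs/2 = 23.1 kHz, folds to fs − 43.85 kHz = 2.35 kHz.
19.6 kHz ≤ fs/2 = 23.1 kHz, passes unchanged.
188.45 kHz mod fs = 3.65 kHz.
3.65 kHz ≤ fs/2 = 23.1 kHz, appears at 3.65 kHz.
Distinct values: {2.35 kHz, 3.65 kHz, 8.05 kHz, 19.6 kHz}.

2.35 kHz, 3.65 kHz, 8.05 kHz, 19.6 kHz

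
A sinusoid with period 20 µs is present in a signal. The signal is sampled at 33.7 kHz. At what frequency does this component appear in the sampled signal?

T = 20 µs → f = 1/T = 50 kHz.
50 kHz mod fs = 16.3 kHz.
16.3 kHz ≤ fs/2 = 16.85 kHz, appears at 16.3 kHz.

16.3 kHz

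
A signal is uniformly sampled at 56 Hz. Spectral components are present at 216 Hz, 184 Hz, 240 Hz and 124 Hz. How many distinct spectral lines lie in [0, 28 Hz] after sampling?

3

fs/2 = 28 Hz.
216 Hz mod fs = 48 Hz.
48 Hz > fs/2 = 28 Hz, folds to fs − 48 Hz = 8 Hz.
184 Hz mod fs = 16 Hz.
16 Hz ≤ fs/2 = 28 Hz, appears at 16 Hz.
240 Hz mod fs = 16 Hz.
16 Hz ≤ fs/2 = 28 Hz, appears at 16 Hz.
124 Hz mod fs = 12 Hz.
12 Hz ≤ fs/2 = 28 Hz, appears at 12 Hz.
Distinct values: {8 Hz, 12 Hz, 16 Hz} → 3.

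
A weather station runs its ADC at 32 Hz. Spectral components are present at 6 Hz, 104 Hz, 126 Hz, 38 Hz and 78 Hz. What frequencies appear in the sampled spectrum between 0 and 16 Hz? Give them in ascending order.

fs/2 = 16 Hz.
6 Hz ≤ fs/2 = 16 Hz, passes unchanged.
104 Hz mod fs = 8 Hz.
8 Hz ≤ fs/2 = 16 Hz, appears at 8 Hz.
126 Hz mod fs = 30 Hz.
30 Hz > fs/2 = 16 Hz, folds to fs − 30 Hz = 2 Hz.
38 Hz mod fs = 6 Hz.
6 Hz ≤ fs/2 = 16 Hz, appears at 6 Hz.
78 Hz mod fs = 14 Hz.
14 Hz ≤ fs/2 = 16 Hz, appears at 14 Hz.
Distinct values: {2 Hz, 6 Hz, 8 Hz, 14 Hz}.

2 Hz, 6 Hz, 8 Hz, 14 Hz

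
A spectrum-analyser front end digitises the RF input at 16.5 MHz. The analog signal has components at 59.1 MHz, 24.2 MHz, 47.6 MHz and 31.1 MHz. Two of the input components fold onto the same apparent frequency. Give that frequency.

fs/2 = 8.25 MHz.
59.1 MHz mod fs = 9.6 MHz.
9.6 MHz > fs/2 = 8.25 MHz, folds to fs − 9.6 MHz = 6.9 MHz.
24.2 MHz mod fs = 7.7 MHz.
7.7 MHz ≤ fs/2 = 8.25 MHz, appears at 7.7 MHz.
47.6 MHz mod fs = 14.6 MHz.
14.6 MHz > fs/2 = 8.25 MHz, folds to fs − 14.6 MHz = 1.9 MHz.
31.1 MHz mod fs = 14.6 MHz.
14.6 MHz > fs/2 = 8.25 MHz, folds to fs − 14.6 MHz = 1.9 MHz.
31.1 MHz and 47.6 MHz both map to 1.9 MHz.

1.9 MHz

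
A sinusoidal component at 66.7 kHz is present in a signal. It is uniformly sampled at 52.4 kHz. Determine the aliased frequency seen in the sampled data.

14.3 kHz

66.7 kHz mod fs = 14.3 kHz.
14.3 kHz ≤ fs/2 = 26.2 kHz, appears at 14.3 kHz.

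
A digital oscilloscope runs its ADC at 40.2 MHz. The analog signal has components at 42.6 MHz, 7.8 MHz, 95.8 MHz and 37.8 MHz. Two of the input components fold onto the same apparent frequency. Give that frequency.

fs/2 = 20.1 MHz.
42.6 MHz mod fs = 2.4 MHz.
2.4 MHz ≤ fs/2 = 20.1 MHz, appears at 2.4 MHz.
7.8 MHz ≤ fs/2 = 20.1 MHz, passes unchanged.
95.8 MHz mod fs = 15.4 MHz.
15.4 MHz ≤ fs/2 = 20.1 MHz, appears at 15.4 MHz.
37.8 MHz > fs/2 = 20.1 MHz, folds to fs − 37.8 MHz = 2.4 MHz.
37.8 MHz and 42.6 MHz both map to 2.4 MHz.

2.4 MHz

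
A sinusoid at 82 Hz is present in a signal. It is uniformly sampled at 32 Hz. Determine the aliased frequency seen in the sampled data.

82 Hz mod fs = 18 Hz.
18 Hz > fs/2 = 16 Hz, folds to fs − 18 Hz = 14 Hz.

14 Hz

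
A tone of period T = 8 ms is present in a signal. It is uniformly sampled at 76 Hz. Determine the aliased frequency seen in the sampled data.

27 Hz

T = 8 ms → f = 1/T = 125 Hz.
125 Hz mod fs = 49 Hz.
49 Hz > fs/2 = 38 Hz, folds to fs − 49 Hz = 27 Hz.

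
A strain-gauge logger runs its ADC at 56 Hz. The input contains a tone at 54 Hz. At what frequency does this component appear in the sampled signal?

2 Hz

54 Hz > fs/2 = 28 Hz, folds to fs − 54 Hz = 2 Hz.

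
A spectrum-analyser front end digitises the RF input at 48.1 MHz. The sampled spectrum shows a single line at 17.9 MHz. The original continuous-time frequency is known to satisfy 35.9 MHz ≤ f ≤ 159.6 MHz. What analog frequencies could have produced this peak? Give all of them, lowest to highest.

Frequencies that alias to 17.9 MHz are k·fs ± 17.9 MHz for integer k ≥ 0.
k=0: 17.9 MHz.
k=1: 30.2 MHz, 66 MHz.
k=2: 78.3 MHz, 114.1 MHz.
k=3: 126.4 MHz, 162.2 MHz.
k=4: 174.5 MHz, 210.3 MHz.
Within [35.9 MHz, 159.6 MHz]: 66 MHz, 78.3 MHz, 114.1 MHz, 126.4 MHz.

66 MHz, 78.3 MHz, 114.1 MHz, 126.4 MHz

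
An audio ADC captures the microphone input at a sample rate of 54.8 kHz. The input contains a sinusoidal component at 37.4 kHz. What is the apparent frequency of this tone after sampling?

17.4 kHz

37.4 kHz > fs/2 = 27.4 kHz, folds to fs − 37.4 kHz = 17.4 kHz.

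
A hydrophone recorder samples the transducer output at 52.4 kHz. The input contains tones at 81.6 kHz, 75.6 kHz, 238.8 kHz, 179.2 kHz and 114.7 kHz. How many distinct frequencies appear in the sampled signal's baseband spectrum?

3

fs/2 = 26.2 kHz.
81.6 kHz mod fs = 29.2 kHz.
29.2 kHz > fs/2 = 26.2 kHz, folds to fs − 29.2 kHz = 23.2 kHz.
75.6 kHz mod fs = 23.2 kHz.
23.2 kHz ≤ fs/2 = 26.2 kHz, appears at 23.2 kHz.
238.8 kHz mod fs = 29.2 kHz.
29.2 kHz > fs/2 = 26.2 kHz, folds to fs − 29.2 kHz = 23.2 kHz.
179.2 kHz mod fs = 22 kHz.
22 kHz ≤ fs/2 = 26.2 kHz, appears at 22 kHz.
114.7 kHz mod fs = 9.9 kHz.
9.9 kHz ≤ fs/2 = 26.2 kHz, appears at 9.9 kHz.
Distinct values: {9.9 kHz, 22 kHz, 23.2 kHz} → 3.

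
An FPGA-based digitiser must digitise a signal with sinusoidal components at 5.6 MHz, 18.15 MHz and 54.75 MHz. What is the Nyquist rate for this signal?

Highest-frequency component: 54.75 MHz.
Nyquist rate = 2 × 54.75 MHz = 109.5 MHz.

109.5 MHz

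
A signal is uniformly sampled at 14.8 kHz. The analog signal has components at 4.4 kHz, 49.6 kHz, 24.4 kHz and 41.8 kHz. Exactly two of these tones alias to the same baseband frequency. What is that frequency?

5.2 kHz

fs/2 = 7.4 kHz.
4.4 kHz ≤ fs/2 = 7.4 kHz, passes unchanged.
49.6 kHz mod fs = 5.2 kHz.
5.2 kHz ≤ fs/2 = 7.4 kHz, appears at 5.2 kHz.
24.4 kHz mod fs = 9.6 kHz.
9.6 kHz > fs/2 = 7.4 kHz, folds to fs − 9.6 kHz = 5.2 kHz.
41.8 kHz mod fs = 12.2 kHz.
12.2 kHz > fs/2 = 7.4 kHz, folds to fs − 12.2 kHz = 2.6 kHz.
24.4 kHz and 49.6 kHz both map to 5.2 kHz.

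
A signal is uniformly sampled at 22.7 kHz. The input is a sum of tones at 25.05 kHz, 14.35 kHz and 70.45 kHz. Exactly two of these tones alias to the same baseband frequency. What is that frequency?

fs/2 = 11.35 kHz.
25.05 kHz mod fs = 2.35 kHz.
2.35 kHz ≤ fs/2 = 11.35 kHz, appears at 2.35 kHz.
14.35 kHz > fs/2 = 11.35 kHz, folds to fs − 14.35 kHz = 8.35 kHz.
70.45 kHz mod fs = 2.35 kHz.
2.35 kHz ≤ fs/2 = 11.35 kHz, appears at 2.35 kHz.
25.05 kHz and 70.45 kHz both map to 2.35 kHz.

2.35 kHz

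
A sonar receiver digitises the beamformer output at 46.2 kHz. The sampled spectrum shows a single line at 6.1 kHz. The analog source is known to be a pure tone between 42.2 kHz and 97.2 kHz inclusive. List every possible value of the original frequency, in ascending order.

52.3 kHz, 86.3 kHz

Frequencies that alias to 6.1 kHz are k·fs ± 6.1 kHz for integer k ≥ 0.
k=0: 6.1 kHz.
k=1: 40.1 kHz, 52.3 kHz.
k=2: 86.3 kHz, 98.5 kHz.
k=3: 132.5 kHz, 144.7 kHz.
Within [42.2 kHz, 97.2 kHz]: 52.3 kHz, 86.3 kHz.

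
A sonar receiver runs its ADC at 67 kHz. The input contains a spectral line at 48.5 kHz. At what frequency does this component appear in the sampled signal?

18.5 kHz

48.5 kHz > fs/2 = 33.5 kHz, folds to fs − 48.5 kHz = 18.5 kHz.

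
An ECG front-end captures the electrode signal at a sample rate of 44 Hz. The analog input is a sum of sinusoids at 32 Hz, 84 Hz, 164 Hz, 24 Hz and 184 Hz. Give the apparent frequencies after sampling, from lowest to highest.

4 Hz, 8 Hz, 12 Hz, 20 Hz

fs/2 = 22 Hz.
32 Hz > fs/2 = 22 Hz, folds to fs − 32 Hz = 12 Hz.
84 Hz mod fs = 40 Hz.
40 Hz > fs/2 = 22 Hz, folds to fs − 40 Hz = 4 Hz.
164 Hz mod fs = 32 Hz.
32 Hz > fs/2 = 22 Hz, folds to fs − 32 Hz = 12 Hz.
24 Hz > fs/2 = 22 Hz, folds to fs − 24 Hz = 20 Hz.
184 Hz mod fs = 8 Hz.
8 Hz ≤ fs/2 = 22 Hz, appears at 8 Hz.
Distinct values: {4 Hz, 8 Hz, 12 Hz, 20 Hz}.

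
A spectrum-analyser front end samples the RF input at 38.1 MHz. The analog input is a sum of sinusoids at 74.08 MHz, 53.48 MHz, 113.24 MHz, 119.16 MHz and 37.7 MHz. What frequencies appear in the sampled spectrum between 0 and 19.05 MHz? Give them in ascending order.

fs/2 = 19.05 MHz.
74.08 MHz mod fs = 35.98 MHz.
35.98 MHz > fs/2 = 19.05 MHz, folds to fs − 35.98 MHz = 2.12 MHz.
53.48 MHz mod fs = 15.38 MHz.
15.38 MHz ≤ fs/2 = 19.05 MHz, appears at 15.38 MHz.
113.24 MHz mod fs = 37.04 MHz.
37.04 MHz > fs/2 = 19.05 MHz, folds to fs − 37.04 MHz = 1.06 MHz.
119.16 MHz mod fs = 4.86 MHz.
4.86 MHz ≤ fs/2 = 19.05 MHz, appears at 4.86 MHz.
37.7 MHz > fs/2 = 19.05 MHz, folds to fs − 37.7 MHz = 0.4 MHz.
Distinct values: {0.4 MHz, 1.06 MHz, 2.12 MHz, 4.86 MHz, 15.38 MHz}.

0.4 MHz, 1.06 MHz, 2.12 MHz, 4.86 MHz, 15.38 MHz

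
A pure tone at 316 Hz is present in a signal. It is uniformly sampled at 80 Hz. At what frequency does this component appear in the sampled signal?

4 Hz

316 Hz mod fs = 76 Hz.
76 Hz > fs/2 = 40 Hz, folds to fs − 76 Hz = 4 Hz.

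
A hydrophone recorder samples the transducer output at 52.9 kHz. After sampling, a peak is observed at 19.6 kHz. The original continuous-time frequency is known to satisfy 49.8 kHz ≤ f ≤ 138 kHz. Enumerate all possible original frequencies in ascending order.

Frequencies that alias to 19.6 kHz are k·fs ± 19.6 kHz for integer k ≥ 0.
k=0: 19.6 kHz.
k=1: 33.3 kHz, 72.5 kHz.
k=2: 86.2 kHz, 125.4 kHz.
k=3: 139.1 kHz, 178.3 kHz.
Within [49.8 kHz, 138 kHz]: 72.5 kHz, 86.2 kHz, 125.4 kHz.

72.5 kHz, 86.2 kHz, 125.4 kHz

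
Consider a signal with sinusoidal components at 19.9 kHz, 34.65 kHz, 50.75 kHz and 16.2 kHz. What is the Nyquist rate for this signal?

Highest-frequency component: 50.75 kHz.
Nyquist rate = 2 × 50.75 kHz = 101.5 kHz.

101.5 kHz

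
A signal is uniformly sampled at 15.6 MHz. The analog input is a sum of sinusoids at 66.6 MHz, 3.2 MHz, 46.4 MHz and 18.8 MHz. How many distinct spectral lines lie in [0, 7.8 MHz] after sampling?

fs/2 = 7.8 MHz.
66.6 MHz mod fs = 4.2 MHz.
4.2 MHz ≤ fs/2 = 7.8 MHz, appears at 4.2 MHz.
3.2 MHz ≤ fs/2 = 7.8 MHz, passes unchanged.
46.4 MHz mod fs = 15.2 MHz.
15.2 MHz > fs/2 = 7.8 MHz, folds to fs − 15.2 MHz = 0.4 MHz.
18.8 MHz mod fs = 3.2 MHz.
3.2 MHz ≤ fs/2 = 7.8 MHz, appears at 3.2 MHz.
Distinct values: {0.4 MHz, 3.2 MHz, 4.2 MHz} → 3.

3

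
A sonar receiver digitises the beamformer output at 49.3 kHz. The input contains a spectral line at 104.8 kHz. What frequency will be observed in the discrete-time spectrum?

104.8 kHz mod fs = 6.2 kHz.
6.2 kHz ≤ fs/2 = 24.65 kHz, appears at 6.2 kHz.

6.2 kHz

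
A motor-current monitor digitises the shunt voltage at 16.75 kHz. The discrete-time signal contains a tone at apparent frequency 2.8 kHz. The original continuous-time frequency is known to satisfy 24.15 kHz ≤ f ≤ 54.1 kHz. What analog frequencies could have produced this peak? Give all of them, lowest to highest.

Frequencies that alias to 2.8 kHz are k·fs ± 2.8 kHz for integer k ≥ 0.
k=0: 2.8 kHz.
k=1: 13.95 kHz, 19.55 kHz.
k=2: 30.7 kHz, 36.3 kHz.
k=3: 47.45 kHz, 53.05 kHz.
k=4: 64.2 kHz, 69.8 kHz.
Within [24.15 kHz, 54.1 kHz]: 30.7 kHz, 36.3 kHz, 47.45 kHz, 53.05 kHz.

30.7 kHz, 36.3 kHz, 47.45 kHz, 53.05 kHz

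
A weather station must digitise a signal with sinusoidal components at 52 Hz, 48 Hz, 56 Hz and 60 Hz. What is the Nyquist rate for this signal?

120 Hz

Highest-frequency component: 60 Hz.
Nyquist rate = 2 × 60 Hz = 120 Hz.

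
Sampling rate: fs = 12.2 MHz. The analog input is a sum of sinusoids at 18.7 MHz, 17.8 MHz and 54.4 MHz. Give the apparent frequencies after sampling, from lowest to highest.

fs/2 = 6.1 MHz.
18.7 MHz mod fs = 6.5 MHz.
6.5 MHz > fs/2 = 6.1 MHz, folds to fs − 6.5 MHz = 5.7 MHz.
17.8 MHz mod fs = 5.6 MHz.
5.6 MHz ≤ fs/2 = 6.1 MHz, appears at 5.6 MHz.
54.4 MHz mod fs = 5.6 MHz.
5.6 MHz ≤ fs/2 = 6.1 MHz, appears at 5.6 MHz.
Distinct values: {5.6 MHz, 5.7 MHz}.

5.6 MHz, 5.7 MHz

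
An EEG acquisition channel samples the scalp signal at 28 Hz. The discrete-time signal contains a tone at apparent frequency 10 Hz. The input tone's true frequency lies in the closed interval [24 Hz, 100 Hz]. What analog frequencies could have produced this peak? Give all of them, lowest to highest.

38 Hz, 46 Hz, 66 Hz, 74 Hz, 94 Hz

Frequencies that alias to 10 Hz are k·fs ± 10 Hz for integer k ≥ 0.
k=0: 10 Hz.
k=1: 18 Hz, 38 Hz.
k=2: 46 Hz, 66 Hz.
k=3: 74 Hz, 94 Hz.
k=4: 102 Hz, 122 Hz.
Within [24 Hz, 100 Hz]: 38 Hz, 46 Hz, 66 Hz, 74 Hz, 94 Hz.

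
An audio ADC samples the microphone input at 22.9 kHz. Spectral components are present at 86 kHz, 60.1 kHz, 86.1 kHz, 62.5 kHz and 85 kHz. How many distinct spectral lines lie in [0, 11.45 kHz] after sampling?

5

fs/2 = 11.45 kHz.
86 kHz mod fs = 17.3 kHz.
17.3 kHz > fs/2 = 11.45 kHz, folds to fs − 17.3 kHz = 5.6 kHz.
60.1 kHz mod fs = 14.3 kHz.
14.3 kHz > fs/2 = 11.45 kHz, folds to fs − 14.3 kHz = 8.6 kHz.
86.1 kHz mod fs = 17.4 kHz.
17.4 kHz > fs/2 = 11.45 kHz, folds to fs − 17.4 kHz = 5.5 kHz.
62.5 kHz mod fs = 16.7 kHz.
16.7 kHz > fs/2 = 11.45 kHz, folds to fs − 16.7 kHz = 6.2 kHz.
85 kHz mod fs = 16.3 kHz.
16.3 kHz > fs/2 = 11.45 kHz, folds to fs − 16.3 kHz = 6.6 kHz.
Distinct values: {5.5 kHz, 5.6 kHz, 6.2 kHz, 6.6 kHz, 8.6 kHz} → 5.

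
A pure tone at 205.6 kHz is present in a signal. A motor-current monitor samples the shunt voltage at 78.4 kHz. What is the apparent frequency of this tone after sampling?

29.6 kHz

205.6 kHz mod fs = 48.8 kHz.
48.8 kHz > fs/2 = 39.2 kHz, folds to fs − 48.8 kHz = 29.6 kHz.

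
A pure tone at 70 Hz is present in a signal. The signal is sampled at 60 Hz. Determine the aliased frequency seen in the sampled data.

10 Hz

70 Hz mod fs = 10 Hz.
10 Hz ≤ fs/2 = 30 Hz, appears at 10 Hz.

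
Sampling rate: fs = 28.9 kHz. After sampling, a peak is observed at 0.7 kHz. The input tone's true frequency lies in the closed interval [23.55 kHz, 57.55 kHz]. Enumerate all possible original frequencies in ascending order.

Frequencies that alias to 0.7 kHz are k·fs ± 0.7 kHz for integer k ≥ 0.
k=0: 0.7 kHz.
k=1: 28.2 kHz, 29.6 kHz.
k=2: 57.1 kHz, 58.5 kHz.
k=3: 86 kHz, 87.4 kHz.
Within [23.55 kHz, 57.55 kHz]: 28.2 kHz, 29.6 kHz, 57.1 kHz.

28.2 kHz, 29.6 kHz, 57.1 kHz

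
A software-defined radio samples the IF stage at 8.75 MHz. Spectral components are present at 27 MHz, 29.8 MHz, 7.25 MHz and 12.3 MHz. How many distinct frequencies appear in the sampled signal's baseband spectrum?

fs/2 = 4.375 MHz.
27 MHz mod fs = 0.75 MHz.
0.75 MHz ≤ fs/2 = 4.375 MHz, appears at 0.75 MHz.
29.8 MHz mod fs = 3.55 MHz.
3.55 MHz ≤ fs/2 = 4.375 MHz, appears at 3.55 MHz.
7.25 MHz > fs/2 = 4.375 MHz, folds to fs − 7.25 MHz = 1.5 MHz.
12.3 MHz mod fs = 3.55 MHz.
3.55 MHz ≤ fs/2 = 4.375 MHz, appears at 3.55 MHz.
Distinct values: {0.75 MHz, 1.5 MHz, 3.55 MHz} → 3.

3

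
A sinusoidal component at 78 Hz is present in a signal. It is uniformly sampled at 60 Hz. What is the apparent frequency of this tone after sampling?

18 Hz

78 Hz mod fs = 18 Hz.
18 Hz ≤ fs/2 = 30 Hz, appears at 18 Hz.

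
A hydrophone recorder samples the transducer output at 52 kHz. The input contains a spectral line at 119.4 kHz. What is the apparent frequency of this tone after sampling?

119.4 kHz mod fs = 15.4 kHz.
15.4 kHz ≤ fs/2 = 26 kHz, appears at 15.4 kHz.

15.4 kHz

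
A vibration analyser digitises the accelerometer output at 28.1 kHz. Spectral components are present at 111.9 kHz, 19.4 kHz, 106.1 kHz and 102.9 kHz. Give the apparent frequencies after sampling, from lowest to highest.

0.5 kHz, 6.3 kHz, 8.7 kHz, 9.5 kHz

fs/2 = 14.05 kHz.
111.9 kHz mod fs = 27.6 kHz.
27.6 kHz > fs/2 = 14.05 kHz, folds to fs − 27.6 kHz = 0.5 kHz.
19.4 kHz > fs/2 = 14.05 kHz, folds to fs − 19.4 kHz = 8.7 kHz.
106.1 kHz mod fs = 21.8 kHz.
21.8 kHz > fs/2 = 14.05 kHz, folds to fs − 21.8 kHz = 6.3 kHz.
102.9 kHz mod fs = 18.6 kHz.
18.6 kHz > fs/2 = 14.05 kHz, folds to fs − 18.6 kHz = 9.5 kHz.
Distinct values: {0.5 kHz, 6.3 kHz, 8.7 kHz, 9.5 kHz}.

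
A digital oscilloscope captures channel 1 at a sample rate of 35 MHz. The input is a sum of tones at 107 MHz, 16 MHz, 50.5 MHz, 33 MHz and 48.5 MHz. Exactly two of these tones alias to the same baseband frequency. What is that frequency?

2 MHz

fs/2 = 17.5 MHz.
107 MHz mod fs = 2 MHz.
2 MHz ≤ fs/2 = 17.5 MHz, appears at 2 MHz.
16 MHz ≤ fs/2 = 17.5 MHz, passes unchanged.
50.5 MHz mod fs = 15.5 MHz.
15.5 MHz ≤ fs/2 = 17.5 MHz, appears at 15.5 MHz.
33 MHz > fs/2 = 17.5 MHz, folds to fs − 33 MHz = 2 MHz.
48.5 MHz mod fs = 13.5 MHz.
13.5 MHz ≤ fs/2 = 17.5 MHz, appears at 13.5 MHz.
33 MHz and 107 MHz both map to 2 MHz.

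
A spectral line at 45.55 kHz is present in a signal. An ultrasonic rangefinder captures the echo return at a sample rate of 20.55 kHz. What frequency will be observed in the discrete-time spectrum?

4.45 kHz

45.55 kHz mod fs = 4.45 kHz.
4.45 kHz ≤ fs/2 = 10.275 kHz, appears at 4.45 kHz.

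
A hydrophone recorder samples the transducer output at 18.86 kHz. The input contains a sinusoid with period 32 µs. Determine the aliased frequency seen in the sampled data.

T = 32 µs → f = 1/T = 31.25 kHz.
31.25 kHz mod fs = 12.39 kHz.
12.39 kHz > fs/2 = 9.43 kHz, folds to fs − 12.39 kHz = 6.47 kHz.

6.47 kHz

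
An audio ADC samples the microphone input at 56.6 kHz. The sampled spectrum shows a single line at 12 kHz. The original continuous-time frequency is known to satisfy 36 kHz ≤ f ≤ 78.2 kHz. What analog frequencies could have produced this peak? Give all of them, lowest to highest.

44.6 kHz, 68.6 kHz

Frequencies that alias to 12 kHz are k·fs ± 12 kHz for integer k ≥ 0.
k=0: 12 kHz.
k=1: 44.6 kHz, 68.6 kHz.
k=2: 101.2 kHz, 125.2 kHz.
Within [36 kHz, 78.2 kHz]: 44.6 kHz, 68.6 kHz.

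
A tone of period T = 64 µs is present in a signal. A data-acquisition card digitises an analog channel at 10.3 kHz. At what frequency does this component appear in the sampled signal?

4.975 kHz

T = 64 µs → f = 1/T = 15.625 kHz.
15.625 kHz mod fs = 5.325 kHz.
5.325 kHz > fs/2 = 5.15 kHz, folds to fs − 5.325 kHz = 4.975 kHz.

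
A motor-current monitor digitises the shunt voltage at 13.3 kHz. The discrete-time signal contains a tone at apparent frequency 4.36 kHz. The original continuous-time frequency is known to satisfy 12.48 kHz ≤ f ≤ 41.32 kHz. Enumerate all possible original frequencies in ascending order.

17.66 kHz, 22.24 kHz, 30.96 kHz, 35.54 kHz

Frequencies that alias to 4.36 kHz are k·fs ± 4.36 kHz for integer k ≥ 0.
k=0: 4.36 kHz.
k=1: 8.94 kHz, 17.66 kHz.
k=2: 22.24 kHz, 30.96 kHz.
k=3: 35.54 kHz, 44.26 kHz.
k=4: 48.84 kHz, 57.56 kHz.
Within [12.48 kHz, 41.32 kHz]: 17.66 kHz, 22.24 kHz, 30.96 kHz, 35.54 kHz.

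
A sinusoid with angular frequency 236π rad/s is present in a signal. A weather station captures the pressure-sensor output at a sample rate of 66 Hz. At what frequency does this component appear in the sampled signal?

14 Hz

ω = 236π rad/s → f = ω/(2π) = 118 Hz.
118 Hz mod fs = 52 Hz.
52 Hz > fs/2 = 33 Hz, folds to fs − 52 Hz = 14 Hz.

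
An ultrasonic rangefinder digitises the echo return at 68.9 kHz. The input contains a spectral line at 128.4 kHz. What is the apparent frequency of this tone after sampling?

9.4 kHz

128.4 kHz mod fs = 59.5 kHz.
59.5 kHz > fs/2 = 34.45 kHz, folds to fs − 59.5 kHz = 9.4 kHz.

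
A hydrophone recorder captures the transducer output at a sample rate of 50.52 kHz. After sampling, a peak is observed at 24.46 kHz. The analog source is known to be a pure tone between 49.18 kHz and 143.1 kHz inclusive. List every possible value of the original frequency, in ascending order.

74.98 kHz, 76.58 kHz, 125.5 kHz, 127.1 kHz

Frequencies that alias to 24.46 kHz are k·fs ± 24.46 kHz for integer k ≥ 0.
k=0: 24.46 kHz.
k=1: 26.06 kHz, 74.98 kHz.
k=2: 76.58 kHz, 125.5 kHz.
k=3: 127.1 kHz, 176.02 kHz.
k=4: 177.62 kHz, 226.54 kHz.
Within [49.18 kHz, 143.1 kHz]: 74.98 kHz, 76.58 kHz, 125.5 kHz, 127.1 kHz.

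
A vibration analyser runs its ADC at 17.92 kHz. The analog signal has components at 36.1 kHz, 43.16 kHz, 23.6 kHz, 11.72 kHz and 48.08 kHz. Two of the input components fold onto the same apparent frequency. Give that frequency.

fs/2 = 8.96 kHz.
36.1 kHz mod fs = 0.26 kHz.
0.26 kHz ≤ fs/2 = 8.96 kHz, appears at 0.26 kHz.
43.16 kHz mod fs = 7.32 kHz.
7.32 kHz ≤ fs/2 = 8.96 kHz, appears at 7.32 kHz.
23.6 kHz mod fs = 5.68 kHz.
5.68 kHz ≤ fs/2 = 8.96 kHz, appears at 5.68 kHz.
11.72 kHz > fs/2 = 8.96 kHz, folds to fs − 11.72 kHz = 6.2 kHz.
48.08 kHz mod fs = 12.24 kHz.
12.24 kHz > fs/2 = 8.96 kHz, folds to fs − 12.24 kHz = 5.68 kHz.
23.6 kHz and 48.08 kHz both map to 5.68 kHz.

5.68 kHz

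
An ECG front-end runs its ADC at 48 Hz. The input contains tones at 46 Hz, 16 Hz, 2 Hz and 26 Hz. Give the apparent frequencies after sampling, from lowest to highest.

fs/2 = 24 Hz.
46 Hz > fs/2 = 24 Hz, folds to fs − 46 Hz = 2 Hz.
16 Hz ≤ fs/2 = 24 Hz, passes unchanged.
2 Hz ≤ fs/2 = 24 Hz, passes unchanged.
26 Hz > fs/2 = 24 Hz, folds to fs − 26 Hz = 22 Hz.
Distinct values: {2 Hz, 16 Hz, 22 Hz}.

2 Hz, 16 Hz, 22 Hz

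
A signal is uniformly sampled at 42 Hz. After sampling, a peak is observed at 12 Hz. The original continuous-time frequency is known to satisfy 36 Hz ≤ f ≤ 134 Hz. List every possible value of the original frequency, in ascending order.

Frequencies that alias to 12 Hz are k·fs ± 12 Hz for integer k ≥ 0.
k=0: 12 Hz.
k=1: 30 Hz, 54 Hz.
k=2: 72 Hz, 96 Hz.
k=3: 114 Hz, 138 Hz.
k=4: 156 Hz, 180 Hz.
Within [36 Hz, 134 Hz]: 54 Hz, 72 Hz, 96 Hz, 114 Hz.

54 Hz, 72 Hz, 96 Hz, 114 Hz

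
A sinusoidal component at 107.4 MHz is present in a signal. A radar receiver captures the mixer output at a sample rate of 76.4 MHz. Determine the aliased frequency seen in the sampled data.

31 MHz

107.4 MHz mod fs = 31 MHz.
31 MHz ≤ fs/2 = 38.2 MHz, appears at 31 MHz.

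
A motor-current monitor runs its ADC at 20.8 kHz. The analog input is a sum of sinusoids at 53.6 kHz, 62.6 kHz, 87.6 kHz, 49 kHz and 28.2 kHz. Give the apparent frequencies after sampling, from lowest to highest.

fs/2 = 10.4 kHz.
53.6 kHz mod fs = 12 kHz.
12 kHz > fs/2 = 10.4 kHz, folds to fs − 12 kHz = 8.8 kHz.
62.6 kHz mod fs = 0.2 kHz.
0.2 kHz ≤ fs/2 = 10.4 kHz, appears at 0.2 kHz.
87.6 kHz mod fs = 4.4 kHz.
4.4 kHz ≤ fs/2 = 10.4 kHz, appears at 4.4 kHz.
49 kHz mod fs = 7.4 kHz.
7.4 kHz ≤ fs/2 = 10.4 kHz, appears at 7.4 kHz.
28.2 kHz mod fs = 7.4 kHz.
7.4 kHz ≤ fs/2 = 10.4 kHz, appears at 7.4 kHz.
Distinct values: {0.2 kHz, 4.4 kHz, 7.4 kHz, 8.8 kHz}.

0.2 kHz, 4.4 kHz, 7.4 kHz, 8.8 kHz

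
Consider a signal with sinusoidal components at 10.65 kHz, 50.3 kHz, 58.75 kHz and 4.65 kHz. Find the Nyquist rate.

Highest-frequency component: 58.75 kHz.
Nyquist rate = 2 × 58.75 kHz = 117.5 kHz.

117.5 kHz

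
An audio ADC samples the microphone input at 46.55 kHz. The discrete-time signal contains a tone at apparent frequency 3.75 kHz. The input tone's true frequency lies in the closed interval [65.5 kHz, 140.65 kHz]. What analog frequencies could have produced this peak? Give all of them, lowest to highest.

89.35 kHz, 96.85 kHz, 135.9 kHz

Frequencies that alias to 3.75 kHz are k·fs ± 3.75 kHz for integer k ≥ 0.
k=0: 3.75 kHz.
k=1: 42.8 kHz, 50.3 kHz.
k=2: 89.35 kHz, 96.85 kHz.
k=3: 135.9 kHz, 143.4 kHz.
k=4: 182.45 kHz, 189.95 kHz.
Within [65.5 kHz, 140.65 kHz]: 89.35 kHz, 96.85 kHz, 135.9 kHz.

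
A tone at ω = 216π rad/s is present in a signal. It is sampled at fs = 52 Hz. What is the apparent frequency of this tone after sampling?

ω = 216π rad/s → f = ω/(2π) = 108 Hz.
108 Hz mod fs = 4 Hz.
4 Hz ≤ fs/2 = 26 Hz, appears at 4 Hz.

4 Hz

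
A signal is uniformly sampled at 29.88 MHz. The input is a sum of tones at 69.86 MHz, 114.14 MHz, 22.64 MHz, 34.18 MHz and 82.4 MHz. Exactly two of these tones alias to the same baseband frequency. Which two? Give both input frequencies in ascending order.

22.64 MHz, 82.4 MHz

fs/2 = 14.94 MHz.
69.86 MHz mod fs = 10.1 MHz.
10.1 MHz ≤ fs/2 = 14.94 MHz, appears at 10.1 MHz.
114.14 MHz mod fs = 24.5 MHz.
24.5 MHz > fs/2 = 14.94 MHz, folds to fs − 24.5 MHz = 5.38 MHz.
22.64 MHz > fs/2 = 14.94 MHz, folds to fs − 22.64 MHz = 7.24 MHz.
34.18 MHz mod fs = 4.3 MHz.
4.3 MHz ≤ fs/2 = 14.94 MHz, appears at 4.3 MHz.
82.4 MHz mod fs = 22.64 MHz.
22.64 MHz > fs/2 = 14.94 MHz, folds to fs − 22.64 MHz = 7.24 MHz.
22.64 MHz and 82.4 MHz both map to 7.24 MHz.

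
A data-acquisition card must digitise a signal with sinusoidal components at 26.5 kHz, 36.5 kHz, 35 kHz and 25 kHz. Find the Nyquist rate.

Highest-frequency component: 36.5 kHz.
Nyquist rate = 2 × 36.5 kHz = 73 kHz.

73 kHz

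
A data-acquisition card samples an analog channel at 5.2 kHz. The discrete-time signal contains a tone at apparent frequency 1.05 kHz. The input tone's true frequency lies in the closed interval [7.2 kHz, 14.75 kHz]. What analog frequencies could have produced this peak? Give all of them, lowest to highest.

9.35 kHz, 11.45 kHz, 14.55 kHz

Frequencies that alias to 1.05 kHz are k·fs ± 1.05 kHz for integer k ≥ 0.
k=0: 1.05 kHz.
k=1: 4.15 kHz, 6.25 kHz.
k=2: 9.35 kHz, 11.45 kHz.
k=3: 14.55 kHz, 16.65 kHz.
k=4: 19.75 kHz, 21.85 kHz.
Within [7.2 kHz, 14.75 kHz]: 9.35 kHz, 11.45 kHz, 14.55 kHz.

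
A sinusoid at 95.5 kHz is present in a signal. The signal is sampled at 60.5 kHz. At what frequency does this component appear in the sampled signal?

25.5 kHz

95.5 kHz mod fs = 35 kHz.
35 kHz > fs/2 = 30.25 kHz, folds to fs − 35 kHz = 25.5 kHz.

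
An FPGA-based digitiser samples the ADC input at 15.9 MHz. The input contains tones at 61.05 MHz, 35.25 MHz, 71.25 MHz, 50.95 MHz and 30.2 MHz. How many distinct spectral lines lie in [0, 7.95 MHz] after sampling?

5

fs/2 = 7.95 MHz.
61.05 MHz mod fs = 13.35 MHz.
13.35 MHz > fs/2 = 7.95 MHz, folds to fs − 13.35 MHz = 2.55 MHz.
35.25 MHz mod fs = 3.45 MHz.
3.45 MHz ≤ fs/2 = 7.95 MHz, appears at 3.45 MHz.
71.25 MHz mod fs = 7.65 MHz.
7.65 MHz ≤ fs/2 = 7.95 MHz, appears at 7.65 MHz.
50.95 MHz mod fs = 3.25 MHz.
3.25 MHz ≤ fs/2 = 7.95 MHz, appears at 3.25 MHz.
30.2 MHz mod fs = 14.3 MHz.
14.3 MHz > fs/2 = 7.95 MHz, folds to fs − 14.3 MHz = 1.6 MHz.
Distinct values: {1.6 MHz, 2.55 MHz, 3.25 MHz, 3.45 MHz, 7.65 MHz} → 5.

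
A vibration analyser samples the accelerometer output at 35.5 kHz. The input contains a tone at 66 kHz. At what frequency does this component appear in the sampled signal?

5 kHz

66 kHz mod fs = 30.5 kHz.
30.5 kHz > fs/2 = 17.75 kHz, folds to fs − 30.5 kHz = 5 kHz.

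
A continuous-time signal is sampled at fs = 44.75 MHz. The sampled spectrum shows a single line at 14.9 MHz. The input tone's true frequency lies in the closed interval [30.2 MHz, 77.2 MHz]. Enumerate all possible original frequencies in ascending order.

Frequencies that alias to 14.9 MHz are k·fs ± 14.9 MHz for integer k ≥ 0.
k=0: 14.9 MHz.
k=1: 29.85 MHz, 59.65 MHz.
k=2: 74.6 MHz, 104.4 MHz.
k=3: 119.35 MHz, 149.15 MHz.
Within [30.2 MHz, 77.2 MHz]: 59.65 MHz, 74.6 MHz.

59.65 MHz, 74.6 MHz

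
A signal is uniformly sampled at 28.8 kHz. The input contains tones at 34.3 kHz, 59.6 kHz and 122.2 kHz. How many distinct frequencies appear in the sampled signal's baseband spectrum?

3

fs/2 = 14.4 kHz.
34.3 kHz mod fs = 5.5 kHz.
5.5 kHz ≤ fs/2 = 14.4 kHz, appears at 5.5 kHz.
59.6 kHz mod fs = 2 kHz.
2 kHz ≤ fs/2 = 14.4 kHz, appears at 2 kHz.
122.2 kHz mod fs = 7 kHz.
7 kHz ≤ fs/2 = 14.4 kHz, appears at 7 kHz.
Distinct values: {2 kHz, 5.5 kHz, 7 kHz} → 3.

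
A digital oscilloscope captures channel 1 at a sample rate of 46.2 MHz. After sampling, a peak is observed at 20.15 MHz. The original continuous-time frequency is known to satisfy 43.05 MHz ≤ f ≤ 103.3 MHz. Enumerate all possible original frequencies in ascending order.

Frequencies that alias to 20.15 MHz are k·fs ± 20.15 MHz for integer k ≥ 0.
k=0: 20.15 MHz.
k=1: 26.05 MHz, 66.35 MHz.
k=2: 72.25 MHz, 112.55 MHz.
k=3: 118.45 MHz, 158.75 MHz.
Within [43.05 MHz, 103.3 MHz]: 66.35 MHz, 72.25 MHz.

66.35 MHz, 72.25 MHz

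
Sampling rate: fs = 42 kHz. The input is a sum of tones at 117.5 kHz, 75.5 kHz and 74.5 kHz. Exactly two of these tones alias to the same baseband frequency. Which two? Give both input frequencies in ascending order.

75.5 kHz, 117.5 kHz

fs/2 = 21 kHz.
117.5 kHz mod fs = 33.5 kHz.
33.5 kHz > fs/2 = 21 kHz, folds to fs − 33.5 kHz = 8.5 kHz.
75.5 kHz mod fs = 33.5 kHz.
33.5 kHz > fs/2 = 21 kHz, folds to fs − 33.5 kHz = 8.5 kHz.
74.5 kHz mod fs = 32.5 kHz.
32.5 kHz > fs/2 = 21 kHz, folds to fs − 32.5 kHz = 9.5 kHz.
75.5 kHz and 117.5 kHz both map to 8.5 kHz.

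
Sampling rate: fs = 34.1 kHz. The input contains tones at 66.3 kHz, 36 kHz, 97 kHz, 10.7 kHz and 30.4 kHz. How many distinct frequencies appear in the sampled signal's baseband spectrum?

fs/2 = 17.05 kHz.
66.3 kHz mod fs = 32.2 kHz.
32.2 kHz > fs/2 = 17.05 kHz, folds to fs − 32.2 kHz = 1.9 kHz.
36 kHz mod fs = 1.9 kHz.
1.9 kHz ≤ fs/2 = 17.05 kHz, appears at 1.9 kHz.
97 kHz mod fs = 28.8 kHz.
28.8 kHz > fs/2 = 17.05 kHz, folds to fs − 28.8 kHz = 5.3 kHz.
10.7 kHz ≤ fs/2 = 17.05 kHz, passes unchanged.
30.4 kHz > fs/2 = 17.05 kHz, folds to fs − 30.4 kHz = 3.7 kHz.
Distinct values: {1.9 kHz, 3.7 kHz, 5.3 kHz, 10.7 kHz} → 4.

4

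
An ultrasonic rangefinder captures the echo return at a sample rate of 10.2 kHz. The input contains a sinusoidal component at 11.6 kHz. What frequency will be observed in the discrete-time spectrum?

1.4 kHz

11.6 kHz mod fs = 1.4 kHz.
1.4 kHz ≤ fs/2 = 5.1 kHz, appears at 1.4 kHz.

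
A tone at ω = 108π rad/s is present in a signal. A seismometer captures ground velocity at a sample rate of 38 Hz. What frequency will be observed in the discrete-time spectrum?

16 Hz

ω = 108π rad/s → f = ω/(2π) = 54 Hz.
54 Hz mod fs = 16 Hz.
16 Hz ≤ fs/2 = 19 Hz, appears at 16 Hz.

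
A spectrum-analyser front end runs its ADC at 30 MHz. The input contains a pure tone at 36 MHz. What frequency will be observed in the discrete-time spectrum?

6 MHz

36 MHz mod fs = 6 MHz.
6 MHz ≤ fs/2 = 15 MHz, appears at 6 MHz.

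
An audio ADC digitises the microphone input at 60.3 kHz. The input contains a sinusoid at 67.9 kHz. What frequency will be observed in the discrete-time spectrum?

67.9 kHz mod fs = 7.6 kHz.
7.6 kHz ≤ fs/2 = 30.15 kHz, appears at 7.6 kHz.

7.6 kHz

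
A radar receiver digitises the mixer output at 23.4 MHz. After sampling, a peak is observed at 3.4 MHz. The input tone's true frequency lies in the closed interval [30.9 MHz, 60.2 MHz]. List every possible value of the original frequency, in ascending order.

Frequencies that alias to 3.4 MHz are k·fs ± 3.4 MHz for integer k ≥ 0.
k=0: 3.4 MHz.
k=1: 20 MHz, 26.8 MHz.
k=2: 43.4 MHz, 50.2 MHz.
k=3: 66.8 MHz, 73.6 MHz.
Within [30.9 MHz, 60.2 MHz]: 43.4 MHz, 50.2 MHz.

43.4 MHz, 50.2 MHz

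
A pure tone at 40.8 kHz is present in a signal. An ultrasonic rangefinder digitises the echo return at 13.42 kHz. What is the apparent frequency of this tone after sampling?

40.8 kHz mod fs = 0.54 kHz.
0.54 kHz ≤ fs/2 = 6.71 kHz, appears at 0.54 kHz.

0.54 kHz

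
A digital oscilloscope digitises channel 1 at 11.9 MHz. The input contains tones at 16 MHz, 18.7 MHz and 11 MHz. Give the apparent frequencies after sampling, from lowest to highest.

fs/2 = 5.95 MHz.
16 MHz mod fs = 4.1 MHz.
4.1 MHz ≤ fs/2 = 5.95 MHz, appears at 4.1 MHz.
18.7 MHz mod fs = 6.8 MHz.
6.8 MHz > fs/2 = 5.95 MHz, folds to fs − 6.8 MHz = 5.1 MHz.
11 MHz > fs/2 = 5.95 MHz, folds to fs − 11 MHz = 0.9 MHz.
Distinct values: {0.9 MHz, 4.1 MHz, 5.1 MHz}.

0.9 MHz, 4.1 MHz, 5.1 MHz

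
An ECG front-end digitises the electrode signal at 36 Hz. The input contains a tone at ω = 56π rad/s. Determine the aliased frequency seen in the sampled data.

ω = 56π rad/s → f = ω/(2π) = 28 Hz.
28 Hz > fs/2 = 18 Hz, folds to fs − 28 Hz = 8 Hz.

8 Hz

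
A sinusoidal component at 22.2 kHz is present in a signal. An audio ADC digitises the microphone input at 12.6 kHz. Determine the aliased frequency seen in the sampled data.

22.2 kHz mod fs = 9.6 kHz.
9.6 kHz > fs/2 = 6.3 kHz, folds to fs − 9.6 kHz = 3 kHz.

3 kHz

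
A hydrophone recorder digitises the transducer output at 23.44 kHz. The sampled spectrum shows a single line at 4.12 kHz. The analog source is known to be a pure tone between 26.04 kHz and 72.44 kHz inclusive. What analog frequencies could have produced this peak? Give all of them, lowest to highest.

27.56 kHz, 42.76 kHz, 51 kHz, 66.2 kHz

Frequencies that alias to 4.12 kHz are k·fs ± 4.12 kHz for integer k ≥ 0.
k=0: 4.12 kHz.
k=1: 19.32 kHz, 27.56 kHz.
k=2: 42.76 kHz, 51 kHz.
k=3: 66.2 kHz, 74.44 kHz.
k=4: 89.64 kHz, 97.88 kHz.
Within [26.04 kHz, 72.44 kHz]: 27.56 kHz, 42.76 kHz, 51 kHz, 66.2 kHz.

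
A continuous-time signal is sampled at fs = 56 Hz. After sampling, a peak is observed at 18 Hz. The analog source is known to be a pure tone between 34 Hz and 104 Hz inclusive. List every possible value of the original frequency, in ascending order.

Frequencies that alias to 18 Hz are k·fs ± 18 Hz for integer k ≥ 0.
k=0: 18 Hz.
k=1: 38 Hz, 74 Hz.
k=2: 94 Hz, 130 Hz.
k=3: 150 Hz, 186 Hz.
Within [34 Hz, 104 Hz]: 38 Hz, 74 Hz, 94 Hz.

38 Hz, 74 Hz, 94 Hz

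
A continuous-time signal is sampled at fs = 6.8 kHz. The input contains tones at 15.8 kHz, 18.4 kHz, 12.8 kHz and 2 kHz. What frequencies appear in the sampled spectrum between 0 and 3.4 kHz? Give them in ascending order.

0.8 kHz, 2 kHz, 2.2 kHz

fs/2 = 3.4 kHz.
15.8 kHz mod fs = 2.2 kHz.
2.2 kHz ≤ fs/2 = 3.4 kHz, appears at 2.2 kHz.
18.4 kHz mod fs = 4.8 kHz.
4.8 kHz > fs/2 = 3.4 kHz, folds to fs − 4.8 kHz = 2 kHz.
12.8 kHz mod fs = 6 kHz.
6 kHz > fs/2 = 3.4 kHz, folds to fs − 6 kHz = 0.8 kHz.
2 kHz ≤ fs/2 = 3.4 kHz, passes unchanged.
Distinct values: {0.8 kHz, 2 kHz, 2.2 kHz}.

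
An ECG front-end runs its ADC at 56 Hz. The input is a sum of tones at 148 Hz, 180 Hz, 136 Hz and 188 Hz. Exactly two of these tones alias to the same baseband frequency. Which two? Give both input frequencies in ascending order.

148 Hz, 188 Hz

fs/2 = 28 Hz.
148 Hz mod fs = 36 Hz.
36 Hz > fs/2 = 28 Hz, folds to fs − 36 Hz = 20 Hz.
180 Hz mod fs = 12 Hz.
12 Hz ≤ fs/2 = 28 Hz, appears at 12 Hz.
136 Hz mod fs = 24 Hz.
24 Hz ≤ fs/2 = 28 Hz, appears at 24 Hz.
188 Hz mod fs = 20 Hz.
20 Hz ≤ fs/2 = 28 Hz, appears at 20 Hz.
148 Hz and 188 Hz both map to 20 Hz.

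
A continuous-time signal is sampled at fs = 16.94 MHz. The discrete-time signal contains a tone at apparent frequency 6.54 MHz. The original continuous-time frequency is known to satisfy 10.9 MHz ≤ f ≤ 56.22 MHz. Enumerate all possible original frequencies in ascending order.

Frequencies that alias to 6.54 MHz are k·fs ± 6.54 MHz for integer k ≥ 0.
k=0: 6.54 MHz.
k=1: 10.4 MHz, 23.48 MHz.
k=2: 27.34 MHz, 40.42 MHz.
k=3: 44.28 MHz, 57.36 MHz.
k=4: 61.22 MHz, 74.3 MHz.
Within [10.9 MHz, 56.22 MHz]: 23.48 MHz, 27.34 MHz, 40.42 MHz, 44.28 MHz.

23.48 MHz, 27.34 MHz, 40.42 MHz, 44.28 MHz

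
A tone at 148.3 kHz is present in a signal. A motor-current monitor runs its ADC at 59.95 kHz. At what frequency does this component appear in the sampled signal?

148.3 kHz mod fs = 28.4 kHz.
28.4 kHz ≤ fs/2 = 29.975 kHz, appears at 28.4 kHz.

28.4 kHz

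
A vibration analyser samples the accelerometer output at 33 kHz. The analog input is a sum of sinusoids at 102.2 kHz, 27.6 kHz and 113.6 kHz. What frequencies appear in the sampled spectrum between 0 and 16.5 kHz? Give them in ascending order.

fs/2 = 16.5 kHz.
102.2 kHz mod fs = 3.2 kHz.
3.2 kHz ≤ fs/2 = 16.5 kHz, appears at 3.2 kHz.
27.6 kHz > fs/2 = 16.5 kHz, folds to fs − 27.6 kHz = 5.4 kHz.
113.6 kHz mod fs = 14.6 kHz.
14.6 kHz ≤ fs/2 = 16.5 kHz, appears at 14.6 kHz.
Distinct values: {3.2 kHz, 5.4 kHz, 14.6 kHz}.

3.2 kHz, 5.4 kHz, 14.6 kHz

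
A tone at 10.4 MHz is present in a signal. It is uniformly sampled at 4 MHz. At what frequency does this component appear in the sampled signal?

1.6 MHz

10.4 MHz mod fs = 2.4 MHz.
2.4 MHz > fs/2 = 2 MHz, folds to fs − 2.4 MHz = 1.6 MHz.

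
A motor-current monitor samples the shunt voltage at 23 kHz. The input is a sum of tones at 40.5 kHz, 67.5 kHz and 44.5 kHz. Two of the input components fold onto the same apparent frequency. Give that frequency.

fs/2 = 11.5 kHz.
40.5 kHz mod fs = 17.5 kHz.
17.5 kHz > fs/2 = 11.5 kHz, folds to fs − 17.5 kHz = 5.5 kHz.
67.5 kHz mod fs = 21.5 kHz.
21.5 kHz > fs/2 = 11.5 kHz, folds to fs − 21.5 kHz = 1.5 kHz.
44.5 kHz mod fs = 21.5 kHz.
21.5 kHz > fs/2 = 11.5 kHz, folds to fs − 21.5 kHz = 1.5 kHz.
44.5 kHz and 67.5 kHz both map to 1.5 kHz.

1.5 kHz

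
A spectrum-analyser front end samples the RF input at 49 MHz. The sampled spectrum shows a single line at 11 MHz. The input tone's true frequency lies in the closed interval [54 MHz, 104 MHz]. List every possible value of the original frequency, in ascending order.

Frequencies that alias to 11 MHz are k·fs ± 11 MHz for integer k ≥ 0.
k=0: 11 MHz.
k=1: 38 MHz, 60 MHz.
k=2: 87 MHz, 109 MHz.
k=3: 136 MHz, 158 MHz.
Within [54 MHz, 104 MHz]: 60 MHz, 87 MHz.

60 MHz, 87 MHz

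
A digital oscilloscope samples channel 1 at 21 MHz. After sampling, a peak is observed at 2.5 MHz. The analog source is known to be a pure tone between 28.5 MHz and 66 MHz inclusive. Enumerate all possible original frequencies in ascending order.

Frequencies that alias to 2.5 MHz are k·fs ± 2.5 MHz for integer k ≥ 0.
k=0: 2.5 MHz.
k=1: 18.5 MHz, 23.5 MHz.
k=2: 39.5 MHz, 44.5 MHz.
k=3: 60.5 MHz, 65.5 MHz.
k=4: 81.5 MHz, 86.5 MHz.
Within [28.5 MHz, 66 MHz]: 39.5 MHz, 44.5 MHz, 60.5 MHz, 65.5 MHz.

39.5 MHz, 44.5 MHz, 60.5 MHz, 65.5 MHz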